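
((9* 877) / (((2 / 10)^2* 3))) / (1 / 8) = 526200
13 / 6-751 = -748.83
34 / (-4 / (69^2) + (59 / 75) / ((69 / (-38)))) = -674475 / 8611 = -78.33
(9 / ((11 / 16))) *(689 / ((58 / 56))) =2778048 / 319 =8708.61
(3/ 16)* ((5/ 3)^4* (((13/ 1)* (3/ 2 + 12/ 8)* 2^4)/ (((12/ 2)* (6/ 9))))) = 8125/ 36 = 225.69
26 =26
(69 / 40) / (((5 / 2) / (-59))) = -4071 / 100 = -40.71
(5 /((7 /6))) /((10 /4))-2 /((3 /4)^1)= -20 /21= -0.95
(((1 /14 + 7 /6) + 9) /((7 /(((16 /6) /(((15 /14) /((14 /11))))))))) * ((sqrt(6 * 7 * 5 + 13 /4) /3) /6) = 344 * sqrt(853) /2673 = 3.76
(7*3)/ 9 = 7/ 3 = 2.33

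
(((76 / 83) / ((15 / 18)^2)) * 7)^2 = 366799104 / 4305625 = 85.19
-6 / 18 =-1 / 3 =-0.33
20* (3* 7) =420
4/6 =2/3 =0.67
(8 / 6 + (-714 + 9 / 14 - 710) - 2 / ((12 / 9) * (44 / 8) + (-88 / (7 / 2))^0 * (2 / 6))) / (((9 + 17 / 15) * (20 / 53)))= -72818131 / 195776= -371.95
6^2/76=9/19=0.47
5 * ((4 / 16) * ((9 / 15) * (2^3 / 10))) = 3 / 5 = 0.60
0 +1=1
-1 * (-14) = 14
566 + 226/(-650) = 183837/325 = 565.65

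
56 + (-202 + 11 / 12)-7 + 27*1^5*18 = 4007 / 12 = 333.92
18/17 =1.06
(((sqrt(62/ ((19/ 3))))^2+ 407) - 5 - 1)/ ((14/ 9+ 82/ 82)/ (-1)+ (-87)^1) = -70245/ 15314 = -4.59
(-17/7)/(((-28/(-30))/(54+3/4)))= -55845/392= -142.46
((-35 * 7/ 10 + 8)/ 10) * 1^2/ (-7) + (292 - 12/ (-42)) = 40953/ 140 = 292.52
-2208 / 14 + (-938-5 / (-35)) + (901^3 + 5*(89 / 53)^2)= 14382139934777 / 19663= 731431619.53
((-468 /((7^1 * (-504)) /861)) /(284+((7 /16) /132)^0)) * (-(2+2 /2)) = -1599 /1330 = -1.20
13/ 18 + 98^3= 16941469/ 18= 941192.72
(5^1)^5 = 3125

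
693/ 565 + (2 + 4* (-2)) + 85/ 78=-162341/ 44070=-3.68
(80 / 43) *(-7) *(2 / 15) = -1.74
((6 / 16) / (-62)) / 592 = -3 / 293632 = -0.00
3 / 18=1 / 6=0.17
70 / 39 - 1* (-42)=1708 / 39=43.79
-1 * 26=-26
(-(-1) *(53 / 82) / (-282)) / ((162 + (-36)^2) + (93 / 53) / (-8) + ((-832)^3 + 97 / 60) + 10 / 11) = 308990 / 77642657758582261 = 0.00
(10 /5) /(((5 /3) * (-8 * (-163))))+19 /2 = 30973 /3260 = 9.50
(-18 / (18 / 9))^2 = 81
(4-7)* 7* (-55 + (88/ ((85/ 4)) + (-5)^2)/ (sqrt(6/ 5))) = 1155-17339* sqrt(30)/ 170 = 596.36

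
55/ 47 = 1.17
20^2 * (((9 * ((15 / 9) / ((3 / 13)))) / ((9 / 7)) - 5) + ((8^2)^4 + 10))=60398177600 / 9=6710908622.22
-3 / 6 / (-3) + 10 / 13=73 / 78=0.94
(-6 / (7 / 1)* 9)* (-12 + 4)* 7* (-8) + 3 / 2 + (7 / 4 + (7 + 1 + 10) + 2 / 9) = -123643 / 36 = -3434.53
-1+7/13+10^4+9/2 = 260105/26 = 10004.04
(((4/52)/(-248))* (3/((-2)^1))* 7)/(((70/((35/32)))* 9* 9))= 7/11142144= 0.00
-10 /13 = -0.77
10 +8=18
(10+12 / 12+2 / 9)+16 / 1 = 245 / 9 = 27.22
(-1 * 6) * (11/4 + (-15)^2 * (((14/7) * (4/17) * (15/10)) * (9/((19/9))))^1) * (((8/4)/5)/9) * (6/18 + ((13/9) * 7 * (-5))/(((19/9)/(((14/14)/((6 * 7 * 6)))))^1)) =-143171539/3313980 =-43.20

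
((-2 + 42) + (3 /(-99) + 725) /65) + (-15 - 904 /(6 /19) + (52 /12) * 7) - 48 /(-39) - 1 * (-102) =-5776376 /2145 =-2692.95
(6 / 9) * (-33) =-22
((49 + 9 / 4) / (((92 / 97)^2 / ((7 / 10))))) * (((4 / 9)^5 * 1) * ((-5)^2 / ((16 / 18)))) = 67509575 / 3470769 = 19.45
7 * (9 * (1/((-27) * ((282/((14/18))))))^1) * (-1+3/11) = 196/41877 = 0.00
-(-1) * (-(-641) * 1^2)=641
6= 6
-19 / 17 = -1.12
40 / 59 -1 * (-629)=37151 / 59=629.68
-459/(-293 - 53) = 459/346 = 1.33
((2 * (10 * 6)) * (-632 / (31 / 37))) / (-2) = 1403040 / 31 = 45259.35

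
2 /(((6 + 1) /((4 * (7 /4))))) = 2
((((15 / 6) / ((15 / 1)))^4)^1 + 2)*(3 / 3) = 2593 / 1296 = 2.00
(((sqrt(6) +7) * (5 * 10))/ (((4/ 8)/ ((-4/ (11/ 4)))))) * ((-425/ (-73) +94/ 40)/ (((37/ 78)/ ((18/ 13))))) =-721586880/ 29711-103083840 * sqrt(6)/ 29711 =-32785.49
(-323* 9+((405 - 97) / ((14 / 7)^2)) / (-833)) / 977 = -345944 / 116263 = -2.98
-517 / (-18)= 517 / 18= 28.72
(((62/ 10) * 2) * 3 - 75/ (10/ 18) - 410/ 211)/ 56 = -105229/ 59080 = -1.78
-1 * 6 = -6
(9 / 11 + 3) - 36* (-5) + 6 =2088 / 11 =189.82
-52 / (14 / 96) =-2496 / 7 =-356.57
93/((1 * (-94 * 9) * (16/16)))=-31/282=-0.11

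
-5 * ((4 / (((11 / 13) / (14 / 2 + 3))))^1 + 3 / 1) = -2765 / 11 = -251.36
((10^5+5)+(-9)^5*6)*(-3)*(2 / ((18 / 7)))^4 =203515963 / 729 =279171.42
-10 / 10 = -1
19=19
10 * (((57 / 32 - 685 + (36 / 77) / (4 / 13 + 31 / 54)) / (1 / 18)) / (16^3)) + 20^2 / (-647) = -30940648417075 / 1010498306048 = -30.62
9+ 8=17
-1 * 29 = -29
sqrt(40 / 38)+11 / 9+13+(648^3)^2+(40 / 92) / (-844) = 2* sqrt(95) / 19+6467446303558540653779 / 87354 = 74037208411275279.25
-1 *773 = -773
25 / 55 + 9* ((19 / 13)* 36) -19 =65064 / 143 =454.99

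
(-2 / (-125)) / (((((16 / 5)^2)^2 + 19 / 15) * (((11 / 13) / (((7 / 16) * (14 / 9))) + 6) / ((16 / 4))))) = 12740 / 153017927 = 0.00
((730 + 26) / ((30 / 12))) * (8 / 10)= 6048 / 25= 241.92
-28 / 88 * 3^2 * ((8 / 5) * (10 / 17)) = -504 / 187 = -2.70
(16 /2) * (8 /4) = 16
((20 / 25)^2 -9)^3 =-9129329 / 15625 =-584.28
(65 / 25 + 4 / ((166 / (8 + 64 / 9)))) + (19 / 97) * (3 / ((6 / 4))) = 1215817 / 362295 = 3.36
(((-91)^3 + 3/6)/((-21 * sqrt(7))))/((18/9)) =6781.50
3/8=0.38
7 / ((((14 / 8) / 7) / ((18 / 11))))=45.82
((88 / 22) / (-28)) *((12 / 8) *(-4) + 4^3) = -58 / 7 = -8.29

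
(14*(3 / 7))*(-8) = -48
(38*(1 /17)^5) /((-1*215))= -38 /305269255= -0.00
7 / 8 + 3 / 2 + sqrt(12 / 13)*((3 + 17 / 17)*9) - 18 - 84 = -797 / 8 + 72*sqrt(39) / 13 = -65.04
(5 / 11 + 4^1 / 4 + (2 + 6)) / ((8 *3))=13 / 33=0.39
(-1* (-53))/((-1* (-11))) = 53/11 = 4.82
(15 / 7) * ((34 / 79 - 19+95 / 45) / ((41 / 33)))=-643610 / 22673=-28.39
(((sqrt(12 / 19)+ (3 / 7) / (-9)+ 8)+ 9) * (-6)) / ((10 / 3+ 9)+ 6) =-2136 / 385 - 36 * sqrt(57) / 1045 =-5.81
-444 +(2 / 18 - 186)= -629.89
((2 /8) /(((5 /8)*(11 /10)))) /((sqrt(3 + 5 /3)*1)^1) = 2*sqrt(42) /77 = 0.17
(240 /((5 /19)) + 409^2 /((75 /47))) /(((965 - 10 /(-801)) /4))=8469888276 /19324375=438.30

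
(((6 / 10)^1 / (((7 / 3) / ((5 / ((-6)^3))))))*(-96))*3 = 12 / 7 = 1.71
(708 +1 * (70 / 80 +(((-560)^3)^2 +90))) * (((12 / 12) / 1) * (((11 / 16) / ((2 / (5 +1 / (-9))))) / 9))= 3317118679267641479 / 576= 5758886595950766.46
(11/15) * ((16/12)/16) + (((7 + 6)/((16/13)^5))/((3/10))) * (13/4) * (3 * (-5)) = -747.96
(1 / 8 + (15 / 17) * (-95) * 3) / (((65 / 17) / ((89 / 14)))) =-3042287 / 7280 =-417.90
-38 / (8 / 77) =-1463 / 4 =-365.75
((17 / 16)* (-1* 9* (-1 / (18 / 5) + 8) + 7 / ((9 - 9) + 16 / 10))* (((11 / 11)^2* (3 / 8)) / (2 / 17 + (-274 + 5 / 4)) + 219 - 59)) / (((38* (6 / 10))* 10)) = -52543523653 / 1082084352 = -48.56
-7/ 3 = -2.33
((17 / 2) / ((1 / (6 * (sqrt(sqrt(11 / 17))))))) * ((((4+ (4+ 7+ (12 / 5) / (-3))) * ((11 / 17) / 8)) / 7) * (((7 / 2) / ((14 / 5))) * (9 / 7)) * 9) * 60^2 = 42701175 * 11^(1 / 4) * 17^(3 / 4) / 1666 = 390795.62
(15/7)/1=15/7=2.14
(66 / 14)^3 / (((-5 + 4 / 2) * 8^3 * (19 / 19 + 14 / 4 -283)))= 11979 / 48909056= 0.00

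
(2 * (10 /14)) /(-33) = -10 /231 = -0.04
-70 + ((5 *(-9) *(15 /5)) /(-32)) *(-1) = -2375 /32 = -74.22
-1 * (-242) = 242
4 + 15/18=29/6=4.83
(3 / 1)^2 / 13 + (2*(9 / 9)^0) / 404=1831 / 2626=0.70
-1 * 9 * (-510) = 4590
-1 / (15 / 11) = -11 / 15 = -0.73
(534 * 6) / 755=4.24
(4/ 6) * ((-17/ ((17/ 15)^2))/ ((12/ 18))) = -225/ 17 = -13.24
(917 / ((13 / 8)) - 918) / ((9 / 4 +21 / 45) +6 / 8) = -34485 / 338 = -102.03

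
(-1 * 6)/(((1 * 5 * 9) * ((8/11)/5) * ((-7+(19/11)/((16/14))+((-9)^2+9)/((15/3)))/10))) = -2420/3303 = -0.73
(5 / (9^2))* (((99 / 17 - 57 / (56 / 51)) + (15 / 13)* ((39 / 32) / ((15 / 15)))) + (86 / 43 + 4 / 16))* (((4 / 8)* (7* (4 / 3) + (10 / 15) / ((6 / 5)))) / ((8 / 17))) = -7989085 / 290304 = -27.52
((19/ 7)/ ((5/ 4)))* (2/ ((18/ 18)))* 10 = 304/ 7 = 43.43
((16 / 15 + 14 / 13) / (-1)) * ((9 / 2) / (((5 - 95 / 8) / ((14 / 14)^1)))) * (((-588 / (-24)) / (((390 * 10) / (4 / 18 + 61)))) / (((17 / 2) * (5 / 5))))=1025962 / 16160625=0.06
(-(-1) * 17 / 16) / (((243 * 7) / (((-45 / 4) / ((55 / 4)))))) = -17 / 33264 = -0.00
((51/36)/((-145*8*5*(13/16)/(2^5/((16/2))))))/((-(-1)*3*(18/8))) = -136/763425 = -0.00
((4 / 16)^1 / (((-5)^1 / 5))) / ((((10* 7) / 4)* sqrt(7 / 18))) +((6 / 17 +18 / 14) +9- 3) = 909 / 119- 3* sqrt(14) / 490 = 7.62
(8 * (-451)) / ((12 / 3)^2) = -451 / 2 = -225.50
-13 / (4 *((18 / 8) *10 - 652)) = 13 / 2518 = 0.01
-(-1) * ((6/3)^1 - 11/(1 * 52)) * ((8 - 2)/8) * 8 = 10.73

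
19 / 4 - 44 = -157 / 4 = -39.25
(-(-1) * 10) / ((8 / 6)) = 7.50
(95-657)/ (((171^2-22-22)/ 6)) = -3372/ 29197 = -0.12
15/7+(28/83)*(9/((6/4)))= 2421/581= 4.17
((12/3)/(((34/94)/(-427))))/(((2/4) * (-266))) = 11468/323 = 35.50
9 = 9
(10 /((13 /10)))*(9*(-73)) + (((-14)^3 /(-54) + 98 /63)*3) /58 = -17138509 /3393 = -5051.14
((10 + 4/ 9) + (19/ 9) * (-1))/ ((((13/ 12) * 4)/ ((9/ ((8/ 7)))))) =1575/ 104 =15.14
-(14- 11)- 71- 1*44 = -118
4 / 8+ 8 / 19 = 35 / 38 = 0.92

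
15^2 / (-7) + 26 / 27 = -5893 / 189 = -31.18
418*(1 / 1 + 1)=836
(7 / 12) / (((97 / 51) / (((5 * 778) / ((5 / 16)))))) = 370328 / 97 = 3817.81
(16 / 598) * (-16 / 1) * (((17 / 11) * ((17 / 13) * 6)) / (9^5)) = -73984 / 841586031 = -0.00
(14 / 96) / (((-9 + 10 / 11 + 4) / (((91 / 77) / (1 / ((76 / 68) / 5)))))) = -0.01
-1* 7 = -7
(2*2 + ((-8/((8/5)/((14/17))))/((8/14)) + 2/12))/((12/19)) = -2945/612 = -4.81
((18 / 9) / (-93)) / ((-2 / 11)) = 11 / 93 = 0.12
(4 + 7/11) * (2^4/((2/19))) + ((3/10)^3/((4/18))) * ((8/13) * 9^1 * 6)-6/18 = 37989638/53625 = 708.43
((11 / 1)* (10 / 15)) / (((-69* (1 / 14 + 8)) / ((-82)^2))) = -2070992 / 23391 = -88.54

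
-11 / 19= -0.58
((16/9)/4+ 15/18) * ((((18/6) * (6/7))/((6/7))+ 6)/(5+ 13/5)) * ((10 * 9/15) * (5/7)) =1725/266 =6.48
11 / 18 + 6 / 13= 251 / 234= 1.07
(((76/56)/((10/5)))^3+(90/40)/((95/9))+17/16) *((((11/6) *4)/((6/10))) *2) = 12143681/312816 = 38.82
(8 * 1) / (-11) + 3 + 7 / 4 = 177 / 44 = 4.02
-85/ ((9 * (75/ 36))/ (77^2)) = -403172/ 15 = -26878.13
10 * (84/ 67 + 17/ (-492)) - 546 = -533.81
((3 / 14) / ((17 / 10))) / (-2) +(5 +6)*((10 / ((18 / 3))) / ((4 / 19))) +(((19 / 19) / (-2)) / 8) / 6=994001 / 11424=87.01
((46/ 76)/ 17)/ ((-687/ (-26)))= 299/ 221901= 0.00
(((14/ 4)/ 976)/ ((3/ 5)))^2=1225/ 34292736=0.00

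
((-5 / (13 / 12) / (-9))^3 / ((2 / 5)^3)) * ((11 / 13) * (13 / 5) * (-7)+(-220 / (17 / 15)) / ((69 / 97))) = -607.50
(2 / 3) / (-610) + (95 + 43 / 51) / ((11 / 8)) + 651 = 41105296 / 57035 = 720.70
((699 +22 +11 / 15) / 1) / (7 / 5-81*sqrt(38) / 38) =-61.48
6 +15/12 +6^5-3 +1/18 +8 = 280379/36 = 7788.31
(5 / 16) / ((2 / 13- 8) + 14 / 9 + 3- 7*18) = -585 / 242032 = -0.00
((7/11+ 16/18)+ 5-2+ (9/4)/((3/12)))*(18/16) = 1339/88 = 15.22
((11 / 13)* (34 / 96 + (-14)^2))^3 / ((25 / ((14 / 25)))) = 5680807825 / 55296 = 102734.52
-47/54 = -0.87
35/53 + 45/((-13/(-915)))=2182730/689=3167.97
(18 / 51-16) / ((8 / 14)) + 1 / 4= -1845 / 68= -27.13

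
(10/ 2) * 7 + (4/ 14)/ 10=1226/ 35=35.03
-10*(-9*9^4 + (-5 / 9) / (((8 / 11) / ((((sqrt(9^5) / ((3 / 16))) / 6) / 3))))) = 591040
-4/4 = -1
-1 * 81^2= -6561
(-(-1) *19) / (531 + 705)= 19 / 1236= 0.02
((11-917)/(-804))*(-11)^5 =-24318701/134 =-181482.84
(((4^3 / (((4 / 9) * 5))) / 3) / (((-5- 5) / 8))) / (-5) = 192 / 125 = 1.54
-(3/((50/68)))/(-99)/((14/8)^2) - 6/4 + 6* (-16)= -7881787/80850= -97.49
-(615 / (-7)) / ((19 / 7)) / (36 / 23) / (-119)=-4715 / 27132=-0.17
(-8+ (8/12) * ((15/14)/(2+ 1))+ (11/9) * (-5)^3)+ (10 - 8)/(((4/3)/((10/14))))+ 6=-153.47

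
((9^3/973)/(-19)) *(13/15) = -3159/92435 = -0.03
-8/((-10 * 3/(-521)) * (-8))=521/30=17.37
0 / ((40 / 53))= 0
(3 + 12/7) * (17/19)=561/133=4.22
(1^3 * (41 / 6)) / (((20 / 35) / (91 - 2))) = 25543 / 24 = 1064.29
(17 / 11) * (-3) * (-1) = 51 / 11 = 4.64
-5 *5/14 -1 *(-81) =1109/14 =79.21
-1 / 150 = -0.01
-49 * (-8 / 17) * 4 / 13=1568 / 221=7.10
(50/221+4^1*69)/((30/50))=305230/663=460.38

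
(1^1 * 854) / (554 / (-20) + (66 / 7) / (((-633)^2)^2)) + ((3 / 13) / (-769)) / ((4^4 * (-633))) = -1727593688480202782843467 / 56035532990251274560256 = -30.83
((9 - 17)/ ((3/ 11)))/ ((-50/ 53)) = 2332/ 75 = 31.09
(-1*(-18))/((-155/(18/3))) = -108/155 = -0.70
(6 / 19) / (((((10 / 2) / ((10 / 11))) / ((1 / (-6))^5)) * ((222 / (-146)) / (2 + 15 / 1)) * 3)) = 1241 / 45098856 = 0.00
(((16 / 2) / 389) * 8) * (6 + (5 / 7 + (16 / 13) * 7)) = 89280 / 35399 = 2.52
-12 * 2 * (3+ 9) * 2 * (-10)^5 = 57600000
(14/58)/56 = 1/232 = 0.00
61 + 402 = 463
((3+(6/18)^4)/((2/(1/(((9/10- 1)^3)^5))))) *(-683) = 83326000000000000000/81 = 1028716049382716049.38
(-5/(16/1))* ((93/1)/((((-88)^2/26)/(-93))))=562185/61952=9.07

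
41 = 41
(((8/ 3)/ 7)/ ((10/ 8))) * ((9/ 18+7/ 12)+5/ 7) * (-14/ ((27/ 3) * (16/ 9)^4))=-12231/ 143360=-0.09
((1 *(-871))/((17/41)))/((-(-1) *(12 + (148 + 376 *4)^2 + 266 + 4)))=-35711/46399562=-0.00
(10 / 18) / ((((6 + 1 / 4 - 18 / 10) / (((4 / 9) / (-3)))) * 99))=-400 / 2141073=-0.00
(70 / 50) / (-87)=-0.02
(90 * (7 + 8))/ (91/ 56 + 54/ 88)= 118800/ 197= 603.05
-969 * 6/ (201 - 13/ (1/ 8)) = -59.94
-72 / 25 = -2.88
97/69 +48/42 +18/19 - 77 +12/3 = -637838/9177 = -69.50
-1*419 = -419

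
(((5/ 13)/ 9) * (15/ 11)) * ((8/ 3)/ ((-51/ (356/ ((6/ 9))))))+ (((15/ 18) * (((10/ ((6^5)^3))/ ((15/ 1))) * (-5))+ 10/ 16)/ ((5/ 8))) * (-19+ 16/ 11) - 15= -43942430742044399/ 1285897159692288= -34.17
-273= -273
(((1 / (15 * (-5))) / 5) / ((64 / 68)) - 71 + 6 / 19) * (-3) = 212.06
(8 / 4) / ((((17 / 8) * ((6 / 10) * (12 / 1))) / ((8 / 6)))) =80 / 459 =0.17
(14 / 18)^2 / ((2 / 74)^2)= 67081 / 81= 828.16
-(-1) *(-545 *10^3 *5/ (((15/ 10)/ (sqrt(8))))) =-10900000 *sqrt(2)/ 3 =-5138309.28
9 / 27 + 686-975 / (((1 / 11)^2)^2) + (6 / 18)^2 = -128468597 / 9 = -14274288.56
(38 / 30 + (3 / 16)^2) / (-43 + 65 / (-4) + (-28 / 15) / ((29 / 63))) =-144971 / 7049664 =-0.02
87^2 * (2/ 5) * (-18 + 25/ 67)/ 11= -17877978/ 3685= -4851.55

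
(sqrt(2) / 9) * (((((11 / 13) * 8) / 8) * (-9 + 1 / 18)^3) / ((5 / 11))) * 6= -504967001 * sqrt(2) / 568620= -1255.90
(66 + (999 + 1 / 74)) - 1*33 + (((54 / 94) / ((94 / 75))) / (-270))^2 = 2981250874637 / 2888771152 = 1032.01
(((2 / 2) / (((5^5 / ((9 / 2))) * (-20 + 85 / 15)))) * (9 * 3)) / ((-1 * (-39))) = -243 / 3493750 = -0.00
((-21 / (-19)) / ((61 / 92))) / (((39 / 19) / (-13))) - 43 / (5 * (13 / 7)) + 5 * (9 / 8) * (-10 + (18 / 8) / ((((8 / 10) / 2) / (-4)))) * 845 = -154491.75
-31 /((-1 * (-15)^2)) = 31 /225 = 0.14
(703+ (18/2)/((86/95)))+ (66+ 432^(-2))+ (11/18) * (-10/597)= 1243908297709/1596941568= 778.93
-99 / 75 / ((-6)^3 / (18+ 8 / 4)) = 11 / 90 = 0.12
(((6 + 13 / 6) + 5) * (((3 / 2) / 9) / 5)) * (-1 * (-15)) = 79 / 12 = 6.58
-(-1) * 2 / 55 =2 / 55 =0.04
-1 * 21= -21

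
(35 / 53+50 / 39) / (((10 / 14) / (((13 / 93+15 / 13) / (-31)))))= -8791244 / 77469093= -0.11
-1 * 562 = -562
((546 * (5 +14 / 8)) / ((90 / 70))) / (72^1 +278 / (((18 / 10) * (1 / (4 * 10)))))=51597 / 112496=0.46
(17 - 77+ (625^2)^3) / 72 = 59604644775390565 / 72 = 827842288547091.18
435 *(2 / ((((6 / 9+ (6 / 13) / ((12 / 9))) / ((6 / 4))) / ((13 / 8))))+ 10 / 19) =13945665 / 6004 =2322.73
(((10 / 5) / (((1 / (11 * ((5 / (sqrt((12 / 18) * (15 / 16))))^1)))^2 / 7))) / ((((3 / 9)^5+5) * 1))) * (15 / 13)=15436575 / 988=15624.06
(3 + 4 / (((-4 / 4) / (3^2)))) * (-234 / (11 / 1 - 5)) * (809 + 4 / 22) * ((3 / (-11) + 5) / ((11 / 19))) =1028919996 / 121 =8503471.04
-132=-132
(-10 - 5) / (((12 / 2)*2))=-5 / 4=-1.25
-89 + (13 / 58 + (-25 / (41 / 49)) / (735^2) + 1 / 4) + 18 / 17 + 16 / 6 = -3023621305 / 35655732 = -84.80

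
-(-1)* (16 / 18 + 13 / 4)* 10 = 745 / 18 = 41.39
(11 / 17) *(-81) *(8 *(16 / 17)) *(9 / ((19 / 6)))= -6158592 / 5491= -1121.58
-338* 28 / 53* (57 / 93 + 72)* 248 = -170427712 / 53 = -3215617.21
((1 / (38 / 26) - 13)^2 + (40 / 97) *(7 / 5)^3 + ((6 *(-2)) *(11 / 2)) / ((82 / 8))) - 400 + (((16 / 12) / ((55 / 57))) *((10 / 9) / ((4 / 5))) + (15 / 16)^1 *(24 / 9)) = -1771058013413 / 7106700150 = -249.21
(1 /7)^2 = 1 /49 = 0.02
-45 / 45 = -1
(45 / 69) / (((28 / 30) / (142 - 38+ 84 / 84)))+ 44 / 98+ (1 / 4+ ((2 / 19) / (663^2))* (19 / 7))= 146772529957 / 1981577052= 74.07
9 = 9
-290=-290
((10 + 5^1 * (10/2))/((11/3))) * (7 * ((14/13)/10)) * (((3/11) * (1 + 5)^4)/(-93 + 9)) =-30.28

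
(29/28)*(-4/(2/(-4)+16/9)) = -522/161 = -3.24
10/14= 5/7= 0.71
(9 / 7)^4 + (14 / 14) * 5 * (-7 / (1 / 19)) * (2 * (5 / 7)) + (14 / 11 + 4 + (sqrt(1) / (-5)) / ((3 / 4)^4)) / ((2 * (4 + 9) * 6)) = -947.24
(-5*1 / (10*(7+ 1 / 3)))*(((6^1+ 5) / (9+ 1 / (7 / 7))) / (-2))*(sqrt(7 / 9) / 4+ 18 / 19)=sqrt(7) / 320+ 27 / 760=0.04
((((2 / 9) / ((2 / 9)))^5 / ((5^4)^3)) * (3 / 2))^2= 9 / 238418579101562500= 0.00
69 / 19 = 3.63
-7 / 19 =-0.37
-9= -9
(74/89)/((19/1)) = 74/1691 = 0.04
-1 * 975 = -975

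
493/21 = 23.48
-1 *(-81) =81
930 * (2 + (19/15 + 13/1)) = 15128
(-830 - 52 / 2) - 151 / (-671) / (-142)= -81561543 / 95282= -856.00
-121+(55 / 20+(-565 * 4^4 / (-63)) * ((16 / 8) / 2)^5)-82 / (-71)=38982695 / 17892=2178.78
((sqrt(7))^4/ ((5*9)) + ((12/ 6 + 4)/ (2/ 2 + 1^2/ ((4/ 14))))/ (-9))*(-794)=-100838/ 135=-746.95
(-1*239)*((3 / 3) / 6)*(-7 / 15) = 1673 / 90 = 18.59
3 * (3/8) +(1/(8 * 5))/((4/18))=99/80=1.24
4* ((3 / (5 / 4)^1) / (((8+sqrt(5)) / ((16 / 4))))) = 1536 / 295- 192* sqrt(5) / 295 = 3.75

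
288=288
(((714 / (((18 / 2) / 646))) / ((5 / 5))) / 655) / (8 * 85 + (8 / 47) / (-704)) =635901728 / 5526521235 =0.12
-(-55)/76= 0.72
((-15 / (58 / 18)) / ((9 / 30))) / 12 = -75 / 58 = -1.29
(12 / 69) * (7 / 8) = 7 / 46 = 0.15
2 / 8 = 0.25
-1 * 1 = -1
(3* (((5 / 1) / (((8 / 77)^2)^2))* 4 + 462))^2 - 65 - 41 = 279539423164835585 / 1048576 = 266589568295.32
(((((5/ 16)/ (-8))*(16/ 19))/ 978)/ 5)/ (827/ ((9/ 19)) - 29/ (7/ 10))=-0.00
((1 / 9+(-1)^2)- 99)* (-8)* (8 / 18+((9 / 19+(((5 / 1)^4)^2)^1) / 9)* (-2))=-104618341216 / 1539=-67978129.45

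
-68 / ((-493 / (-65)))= -260 / 29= -8.97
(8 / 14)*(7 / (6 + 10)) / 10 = 1 / 40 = 0.02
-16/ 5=-3.20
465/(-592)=-465/592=-0.79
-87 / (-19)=87 / 19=4.58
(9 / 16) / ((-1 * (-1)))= 0.56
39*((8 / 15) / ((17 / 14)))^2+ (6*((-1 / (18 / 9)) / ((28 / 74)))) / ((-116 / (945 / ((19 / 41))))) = 14035616251 / 95543400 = 146.90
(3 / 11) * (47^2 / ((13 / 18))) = 119286 / 143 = 834.17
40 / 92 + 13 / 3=329 / 69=4.77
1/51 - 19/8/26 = -761/10608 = -0.07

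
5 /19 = 0.26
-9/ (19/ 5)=-45/ 19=-2.37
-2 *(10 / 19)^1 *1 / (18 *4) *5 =-25 / 342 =-0.07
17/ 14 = 1.21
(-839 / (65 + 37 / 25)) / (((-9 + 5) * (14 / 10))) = 104875 / 46536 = 2.25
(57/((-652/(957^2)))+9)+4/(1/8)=-52176661/652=-80025.55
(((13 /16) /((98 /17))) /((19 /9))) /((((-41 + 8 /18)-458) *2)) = -17901 /267353408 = -0.00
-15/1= -15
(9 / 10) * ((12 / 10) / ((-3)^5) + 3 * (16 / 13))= 9707 / 2925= 3.32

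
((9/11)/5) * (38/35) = 342/1925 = 0.18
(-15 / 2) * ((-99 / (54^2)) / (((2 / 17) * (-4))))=-935 / 1728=-0.54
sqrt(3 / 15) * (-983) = -983 * sqrt(5) / 5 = -439.61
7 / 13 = 0.54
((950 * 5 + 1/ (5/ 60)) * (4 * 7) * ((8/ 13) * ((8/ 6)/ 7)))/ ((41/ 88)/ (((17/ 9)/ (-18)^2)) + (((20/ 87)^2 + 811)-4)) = 575159388672/ 32640918479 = 17.62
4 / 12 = 1 / 3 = 0.33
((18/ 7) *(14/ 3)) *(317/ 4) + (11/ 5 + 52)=5026/ 5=1005.20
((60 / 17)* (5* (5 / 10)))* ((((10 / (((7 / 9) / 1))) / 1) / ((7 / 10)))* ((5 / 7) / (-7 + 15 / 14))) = -1350000 / 69139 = -19.53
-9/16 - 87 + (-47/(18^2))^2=-1148719/13122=-87.54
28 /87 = 0.32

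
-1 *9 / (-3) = 3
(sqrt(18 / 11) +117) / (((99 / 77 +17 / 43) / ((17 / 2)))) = 15351* sqrt(22) / 11132 +598689 / 1012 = 598.06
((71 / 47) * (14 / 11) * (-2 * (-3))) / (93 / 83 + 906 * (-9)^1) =-165004 / 116616071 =-0.00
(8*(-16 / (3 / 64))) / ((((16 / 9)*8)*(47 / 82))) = -334.98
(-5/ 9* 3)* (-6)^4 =-2160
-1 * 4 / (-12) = 1 / 3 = 0.33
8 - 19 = -11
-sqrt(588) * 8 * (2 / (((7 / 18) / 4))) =-2304 * sqrt(3) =-3990.65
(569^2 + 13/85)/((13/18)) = 495354564/1105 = 448284.67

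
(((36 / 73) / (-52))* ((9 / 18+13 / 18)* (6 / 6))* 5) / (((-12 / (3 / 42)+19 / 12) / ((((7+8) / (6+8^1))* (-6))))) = -29700 / 13266071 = -0.00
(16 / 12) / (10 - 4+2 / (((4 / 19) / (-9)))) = -8 / 477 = -0.02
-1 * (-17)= 17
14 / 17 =0.82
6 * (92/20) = 138/5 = 27.60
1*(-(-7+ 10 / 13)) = 81 / 13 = 6.23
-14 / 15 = -0.93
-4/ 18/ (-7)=2/ 63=0.03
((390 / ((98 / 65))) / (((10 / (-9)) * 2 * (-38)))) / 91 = 1755 / 52136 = 0.03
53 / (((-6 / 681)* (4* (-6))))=12031 / 48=250.65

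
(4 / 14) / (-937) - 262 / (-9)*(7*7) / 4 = 356.61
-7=-7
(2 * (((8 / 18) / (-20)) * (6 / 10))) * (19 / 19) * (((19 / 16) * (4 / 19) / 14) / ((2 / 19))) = -0.00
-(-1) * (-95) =-95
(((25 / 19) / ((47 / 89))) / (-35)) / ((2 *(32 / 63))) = -4005 / 57152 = -0.07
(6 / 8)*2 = 3 / 2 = 1.50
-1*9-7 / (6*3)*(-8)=-53 / 9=-5.89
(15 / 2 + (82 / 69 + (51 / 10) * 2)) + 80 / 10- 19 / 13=228079 / 8970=25.43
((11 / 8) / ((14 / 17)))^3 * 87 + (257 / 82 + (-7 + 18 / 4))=23361865229 / 57602048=405.57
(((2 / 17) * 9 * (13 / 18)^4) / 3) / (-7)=-28561 / 2082024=-0.01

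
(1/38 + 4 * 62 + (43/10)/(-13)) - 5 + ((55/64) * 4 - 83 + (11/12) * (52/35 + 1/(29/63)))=400693973/2406768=166.49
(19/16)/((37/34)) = 323/296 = 1.09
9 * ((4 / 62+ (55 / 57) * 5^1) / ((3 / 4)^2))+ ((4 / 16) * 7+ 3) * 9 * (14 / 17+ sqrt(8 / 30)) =57 * sqrt(15) / 10+ 6814715 / 60078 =135.51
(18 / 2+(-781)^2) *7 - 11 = 4269779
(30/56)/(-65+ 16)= -15/1372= -0.01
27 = 27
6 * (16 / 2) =48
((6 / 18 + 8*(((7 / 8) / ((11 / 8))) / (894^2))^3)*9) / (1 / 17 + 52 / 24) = 481327691401840493519 / 357063352771953564396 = 1.35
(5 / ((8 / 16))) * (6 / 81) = 20 / 27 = 0.74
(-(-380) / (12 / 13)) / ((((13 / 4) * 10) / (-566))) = -21508 / 3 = -7169.33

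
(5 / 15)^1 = 1 / 3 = 0.33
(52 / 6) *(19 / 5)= 494 / 15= 32.93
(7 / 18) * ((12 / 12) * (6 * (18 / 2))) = 21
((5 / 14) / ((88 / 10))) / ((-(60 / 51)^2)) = -0.03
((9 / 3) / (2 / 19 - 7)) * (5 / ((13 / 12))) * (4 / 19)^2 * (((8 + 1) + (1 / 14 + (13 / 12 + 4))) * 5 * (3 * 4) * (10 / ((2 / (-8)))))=684864000 / 226499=3023.70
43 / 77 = 0.56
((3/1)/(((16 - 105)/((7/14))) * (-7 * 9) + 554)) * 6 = 9/5884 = 0.00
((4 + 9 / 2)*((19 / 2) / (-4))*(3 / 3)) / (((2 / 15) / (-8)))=4845 / 4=1211.25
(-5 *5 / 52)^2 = 625 / 2704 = 0.23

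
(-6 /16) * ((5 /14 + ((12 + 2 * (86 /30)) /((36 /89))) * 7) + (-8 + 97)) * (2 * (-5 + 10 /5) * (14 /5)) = 374449 /150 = 2496.33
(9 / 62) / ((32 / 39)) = 351 / 1984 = 0.18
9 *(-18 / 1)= -162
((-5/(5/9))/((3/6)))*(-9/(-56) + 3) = -1593/28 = -56.89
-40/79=-0.51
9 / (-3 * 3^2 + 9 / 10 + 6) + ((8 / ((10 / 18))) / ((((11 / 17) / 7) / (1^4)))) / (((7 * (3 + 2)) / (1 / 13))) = -25242 / 239525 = -0.11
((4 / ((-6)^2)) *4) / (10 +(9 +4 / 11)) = 44 / 1917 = 0.02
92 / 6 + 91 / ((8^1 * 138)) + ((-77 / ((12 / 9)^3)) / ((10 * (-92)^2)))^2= 452351699579841 / 29343455641600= 15.42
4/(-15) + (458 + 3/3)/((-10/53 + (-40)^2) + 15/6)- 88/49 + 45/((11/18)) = 6578550208/91546455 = 71.86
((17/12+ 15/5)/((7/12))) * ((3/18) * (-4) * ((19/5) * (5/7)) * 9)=-6042/49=-123.31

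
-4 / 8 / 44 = -1 / 88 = -0.01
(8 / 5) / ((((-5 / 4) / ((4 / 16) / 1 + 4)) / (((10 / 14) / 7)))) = -136 / 245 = -0.56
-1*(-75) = 75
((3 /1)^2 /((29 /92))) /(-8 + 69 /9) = -2484 /29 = -85.66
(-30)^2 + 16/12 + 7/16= 43285/48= 901.77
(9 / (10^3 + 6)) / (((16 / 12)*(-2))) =-27 / 8048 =-0.00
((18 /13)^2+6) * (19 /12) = 4237 /338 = 12.54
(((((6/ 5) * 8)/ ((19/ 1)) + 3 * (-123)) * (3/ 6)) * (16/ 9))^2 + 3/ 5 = 8714644639/ 81225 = 107290.18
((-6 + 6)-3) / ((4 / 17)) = -51 / 4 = -12.75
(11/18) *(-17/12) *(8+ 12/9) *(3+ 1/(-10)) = -37961/1620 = -23.43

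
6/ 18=1/ 3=0.33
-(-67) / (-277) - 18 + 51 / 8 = -11.87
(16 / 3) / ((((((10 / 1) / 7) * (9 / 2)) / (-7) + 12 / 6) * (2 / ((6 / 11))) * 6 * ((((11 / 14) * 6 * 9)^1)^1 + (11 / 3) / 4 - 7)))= 10976 / 1779899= 0.01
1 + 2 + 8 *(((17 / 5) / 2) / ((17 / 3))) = 27 / 5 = 5.40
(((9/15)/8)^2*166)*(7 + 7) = 5229/400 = 13.07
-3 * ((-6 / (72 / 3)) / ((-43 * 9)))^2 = -1 / 798768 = -0.00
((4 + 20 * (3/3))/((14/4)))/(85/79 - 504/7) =-3792/39221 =-0.10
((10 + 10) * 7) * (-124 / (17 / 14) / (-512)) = 7595 / 272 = 27.92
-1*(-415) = 415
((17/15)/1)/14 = 17/210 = 0.08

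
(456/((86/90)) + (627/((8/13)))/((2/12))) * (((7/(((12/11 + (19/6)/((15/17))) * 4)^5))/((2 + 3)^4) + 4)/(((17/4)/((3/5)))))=929152190990757043372787613/249659939324883671245280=3721.67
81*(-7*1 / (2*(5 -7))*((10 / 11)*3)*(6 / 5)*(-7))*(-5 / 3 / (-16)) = -59535 / 176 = -338.27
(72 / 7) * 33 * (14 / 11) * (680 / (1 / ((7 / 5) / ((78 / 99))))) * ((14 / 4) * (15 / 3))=118752480 / 13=9134806.15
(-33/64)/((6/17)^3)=-11.73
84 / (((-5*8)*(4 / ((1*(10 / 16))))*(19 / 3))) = -0.05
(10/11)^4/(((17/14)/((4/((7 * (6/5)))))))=200000/746691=0.27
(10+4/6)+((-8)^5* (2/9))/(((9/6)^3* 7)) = -506144/1701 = -297.56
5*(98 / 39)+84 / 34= 9968 / 663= 15.03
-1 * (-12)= 12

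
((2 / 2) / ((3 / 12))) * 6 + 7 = 31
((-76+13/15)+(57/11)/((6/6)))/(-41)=11542/6765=1.71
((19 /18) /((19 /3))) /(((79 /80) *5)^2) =0.01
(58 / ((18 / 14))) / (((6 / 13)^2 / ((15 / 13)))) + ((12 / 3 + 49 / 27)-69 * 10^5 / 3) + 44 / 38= -262171349 / 114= -2299748.68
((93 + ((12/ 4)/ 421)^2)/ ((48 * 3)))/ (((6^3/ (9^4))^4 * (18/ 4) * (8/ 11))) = 3902564973775941/ 23231332352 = 167987.14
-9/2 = -4.50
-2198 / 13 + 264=1234 / 13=94.92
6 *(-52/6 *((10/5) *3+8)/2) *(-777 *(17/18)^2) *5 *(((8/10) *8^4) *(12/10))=223197298688/45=4959939970.84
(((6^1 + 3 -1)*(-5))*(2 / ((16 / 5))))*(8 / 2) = -100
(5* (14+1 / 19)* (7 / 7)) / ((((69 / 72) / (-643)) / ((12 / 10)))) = -24722064 / 437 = -56572.23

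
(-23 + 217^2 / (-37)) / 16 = -11985 / 148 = -80.98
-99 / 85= -1.16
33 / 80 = 0.41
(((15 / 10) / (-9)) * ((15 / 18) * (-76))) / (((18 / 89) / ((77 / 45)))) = 130207 / 1458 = 89.31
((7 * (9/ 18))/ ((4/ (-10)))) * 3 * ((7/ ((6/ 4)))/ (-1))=245/ 2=122.50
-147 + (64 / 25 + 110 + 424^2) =4493539 / 25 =179741.56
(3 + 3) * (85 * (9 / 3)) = 1530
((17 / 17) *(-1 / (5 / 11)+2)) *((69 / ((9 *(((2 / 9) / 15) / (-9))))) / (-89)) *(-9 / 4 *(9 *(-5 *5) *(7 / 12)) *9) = -79224075 / 2848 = -27817.44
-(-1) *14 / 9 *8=112 / 9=12.44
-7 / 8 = -0.88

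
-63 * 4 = -252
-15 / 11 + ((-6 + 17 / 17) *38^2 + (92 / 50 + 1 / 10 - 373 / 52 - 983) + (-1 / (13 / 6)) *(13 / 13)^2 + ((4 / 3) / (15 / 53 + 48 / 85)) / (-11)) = -1345119140681 / 163835100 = -8210.20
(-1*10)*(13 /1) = -130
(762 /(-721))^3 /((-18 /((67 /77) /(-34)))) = -823449966 /490620217549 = -0.00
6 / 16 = 3 / 8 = 0.38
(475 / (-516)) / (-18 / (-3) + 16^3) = -475 / 2116632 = -0.00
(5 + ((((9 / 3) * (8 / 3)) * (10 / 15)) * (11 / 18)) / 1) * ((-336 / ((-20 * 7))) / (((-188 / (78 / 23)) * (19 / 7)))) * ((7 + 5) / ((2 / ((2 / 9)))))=-162344 / 924255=-0.18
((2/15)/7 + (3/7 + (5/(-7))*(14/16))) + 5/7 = 451/840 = 0.54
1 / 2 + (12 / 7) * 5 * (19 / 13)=2371 / 182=13.03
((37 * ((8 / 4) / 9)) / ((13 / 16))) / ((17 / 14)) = 16576 / 1989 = 8.33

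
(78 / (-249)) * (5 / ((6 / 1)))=-65 / 249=-0.26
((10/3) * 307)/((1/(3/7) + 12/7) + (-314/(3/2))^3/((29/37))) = -5608890/64147324183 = -0.00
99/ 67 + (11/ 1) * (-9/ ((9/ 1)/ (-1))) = 836/ 67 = 12.48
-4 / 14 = -0.29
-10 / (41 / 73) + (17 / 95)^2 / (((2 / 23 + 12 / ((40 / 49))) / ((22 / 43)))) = -17.80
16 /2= 8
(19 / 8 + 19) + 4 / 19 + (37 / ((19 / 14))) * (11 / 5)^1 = 61989 / 760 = 81.56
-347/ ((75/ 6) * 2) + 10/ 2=-222/ 25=-8.88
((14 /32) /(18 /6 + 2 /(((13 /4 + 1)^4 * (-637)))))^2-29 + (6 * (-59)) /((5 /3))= -7870800978259042107107 /32607682112919246080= -241.38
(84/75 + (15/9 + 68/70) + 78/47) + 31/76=10924681/1875300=5.83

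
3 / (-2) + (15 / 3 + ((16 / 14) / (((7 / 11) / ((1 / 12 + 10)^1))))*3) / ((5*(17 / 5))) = 195 / 98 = 1.99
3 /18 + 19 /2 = 29 /3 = 9.67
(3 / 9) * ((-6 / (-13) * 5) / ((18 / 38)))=190 / 117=1.62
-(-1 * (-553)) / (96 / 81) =-466.59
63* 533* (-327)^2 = 3590568891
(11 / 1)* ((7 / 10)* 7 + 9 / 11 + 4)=1069 / 10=106.90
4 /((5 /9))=36 /5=7.20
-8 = -8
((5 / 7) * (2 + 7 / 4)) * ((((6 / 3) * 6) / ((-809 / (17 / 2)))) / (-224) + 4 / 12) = 2269025 / 2537024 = 0.89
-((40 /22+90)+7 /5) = -5127 /55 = -93.22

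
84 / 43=1.95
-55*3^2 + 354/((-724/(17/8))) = -1436529/2896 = -496.04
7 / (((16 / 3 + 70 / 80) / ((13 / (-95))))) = -2184 / 14155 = -0.15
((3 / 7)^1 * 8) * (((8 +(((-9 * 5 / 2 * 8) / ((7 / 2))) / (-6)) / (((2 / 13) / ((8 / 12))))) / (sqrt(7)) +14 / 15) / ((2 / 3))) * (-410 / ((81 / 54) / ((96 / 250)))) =-29850624 * sqrt(7) / 8575 - 62976 / 125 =-9713.99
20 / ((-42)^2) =5 / 441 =0.01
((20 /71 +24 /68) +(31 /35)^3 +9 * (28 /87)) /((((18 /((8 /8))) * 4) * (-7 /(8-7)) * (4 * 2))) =-2114070041 /2017012872000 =-0.00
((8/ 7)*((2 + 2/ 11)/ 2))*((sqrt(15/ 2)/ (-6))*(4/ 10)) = -0.23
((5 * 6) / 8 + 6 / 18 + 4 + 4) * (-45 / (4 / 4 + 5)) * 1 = -725 / 8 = -90.62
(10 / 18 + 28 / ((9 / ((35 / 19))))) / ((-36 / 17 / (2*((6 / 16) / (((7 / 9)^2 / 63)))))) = -493425 / 2128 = -231.87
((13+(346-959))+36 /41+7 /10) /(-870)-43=-15092747 /356700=-42.31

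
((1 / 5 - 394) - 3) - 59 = -2279 / 5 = -455.80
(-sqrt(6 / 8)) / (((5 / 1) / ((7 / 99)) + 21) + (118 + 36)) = -7 * sqrt(3) / 3440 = -0.00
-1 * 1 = -1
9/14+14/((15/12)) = 829/70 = 11.84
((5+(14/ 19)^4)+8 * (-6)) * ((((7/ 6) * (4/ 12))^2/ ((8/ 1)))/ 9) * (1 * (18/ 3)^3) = -90901321/ 4691556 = -19.38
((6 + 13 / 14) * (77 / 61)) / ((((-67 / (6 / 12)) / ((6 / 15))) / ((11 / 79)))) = -0.00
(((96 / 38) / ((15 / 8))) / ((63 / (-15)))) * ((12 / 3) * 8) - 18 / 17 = -11.32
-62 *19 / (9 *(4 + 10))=-589 / 63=-9.35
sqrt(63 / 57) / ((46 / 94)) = 47 *sqrt(399) / 437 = 2.15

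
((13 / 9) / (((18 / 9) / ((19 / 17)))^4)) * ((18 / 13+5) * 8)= 10816643 / 1503378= 7.19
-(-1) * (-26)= -26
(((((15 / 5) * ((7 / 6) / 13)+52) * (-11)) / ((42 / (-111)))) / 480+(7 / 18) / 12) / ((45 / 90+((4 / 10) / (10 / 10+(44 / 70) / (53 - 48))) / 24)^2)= 195169568393 / 16173491880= 12.07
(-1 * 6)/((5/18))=-108/5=-21.60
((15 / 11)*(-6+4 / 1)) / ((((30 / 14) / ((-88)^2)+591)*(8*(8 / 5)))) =-3850 / 10678981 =-0.00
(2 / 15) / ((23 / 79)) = 158 / 345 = 0.46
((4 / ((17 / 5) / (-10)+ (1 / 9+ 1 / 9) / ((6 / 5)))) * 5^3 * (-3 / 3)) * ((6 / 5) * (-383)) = -310230000 / 209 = -1484354.07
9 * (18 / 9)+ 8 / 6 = 58 / 3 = 19.33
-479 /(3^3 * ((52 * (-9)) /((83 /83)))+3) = 479 /12633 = 0.04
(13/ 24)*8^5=53248/ 3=17749.33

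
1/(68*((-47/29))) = -29/3196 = -0.01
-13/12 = -1.08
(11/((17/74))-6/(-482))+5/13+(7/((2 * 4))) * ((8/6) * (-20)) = 3985960/159783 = 24.95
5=5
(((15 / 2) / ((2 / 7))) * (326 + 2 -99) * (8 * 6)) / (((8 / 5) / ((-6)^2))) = 6492150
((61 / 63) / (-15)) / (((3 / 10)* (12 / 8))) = -244 / 1701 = -0.14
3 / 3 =1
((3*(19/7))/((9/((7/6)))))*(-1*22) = -209/9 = -23.22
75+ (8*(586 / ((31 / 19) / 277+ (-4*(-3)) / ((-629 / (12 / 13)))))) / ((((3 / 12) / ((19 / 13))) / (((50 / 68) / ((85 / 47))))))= -1630308867233 / 1714909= -950667.86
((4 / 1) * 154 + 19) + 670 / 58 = 18750 / 29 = 646.55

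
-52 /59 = -0.88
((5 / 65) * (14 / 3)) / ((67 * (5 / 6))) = 28 / 4355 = 0.01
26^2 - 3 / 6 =1351 / 2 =675.50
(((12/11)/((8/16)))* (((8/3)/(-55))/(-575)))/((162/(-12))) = -128/9392625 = -0.00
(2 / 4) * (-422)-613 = -824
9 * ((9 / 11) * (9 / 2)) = 729 / 22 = 33.14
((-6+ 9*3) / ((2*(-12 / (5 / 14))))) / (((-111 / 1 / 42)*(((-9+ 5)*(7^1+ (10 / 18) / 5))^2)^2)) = 0.00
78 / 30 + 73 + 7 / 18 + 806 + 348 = 110699 / 90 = 1229.99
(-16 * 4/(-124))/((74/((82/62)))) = 0.01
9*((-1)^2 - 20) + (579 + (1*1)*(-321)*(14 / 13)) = 810 / 13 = 62.31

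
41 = 41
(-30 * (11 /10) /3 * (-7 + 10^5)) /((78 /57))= -803789.88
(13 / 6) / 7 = 13 / 42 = 0.31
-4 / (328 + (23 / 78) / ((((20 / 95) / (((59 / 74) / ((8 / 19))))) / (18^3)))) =-30784 / 121564399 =-0.00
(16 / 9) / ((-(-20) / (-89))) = -356 / 45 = -7.91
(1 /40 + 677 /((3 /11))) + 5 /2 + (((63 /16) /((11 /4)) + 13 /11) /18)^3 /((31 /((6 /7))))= 223231604680247 /89836750080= 2484.86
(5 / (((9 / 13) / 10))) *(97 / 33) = 63050 / 297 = 212.29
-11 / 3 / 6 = -11 / 18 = -0.61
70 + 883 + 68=1021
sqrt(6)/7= 0.35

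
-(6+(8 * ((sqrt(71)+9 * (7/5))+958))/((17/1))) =-39334/85-8 * sqrt(71)/17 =-466.72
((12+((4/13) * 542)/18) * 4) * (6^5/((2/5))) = 21496320/13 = 1653563.08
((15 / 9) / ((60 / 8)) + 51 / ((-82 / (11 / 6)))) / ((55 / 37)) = -10027 / 16236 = -0.62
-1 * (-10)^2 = -100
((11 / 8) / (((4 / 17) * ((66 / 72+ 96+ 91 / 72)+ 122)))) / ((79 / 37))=0.01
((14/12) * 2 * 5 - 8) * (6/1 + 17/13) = 1045/39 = 26.79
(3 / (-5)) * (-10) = 6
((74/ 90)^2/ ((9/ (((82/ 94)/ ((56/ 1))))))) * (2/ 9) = 56129/ 215856900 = 0.00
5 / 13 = 0.38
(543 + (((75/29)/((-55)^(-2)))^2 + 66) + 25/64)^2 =10852134451813266019625281/2897022976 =3745960781711544.84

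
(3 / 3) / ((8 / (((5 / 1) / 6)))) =0.10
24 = 24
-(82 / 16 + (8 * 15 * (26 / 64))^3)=-7415203 / 64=-115862.55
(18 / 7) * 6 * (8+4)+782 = 6770 / 7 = 967.14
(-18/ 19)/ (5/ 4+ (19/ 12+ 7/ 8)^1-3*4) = 432/ 3781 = 0.11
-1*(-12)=12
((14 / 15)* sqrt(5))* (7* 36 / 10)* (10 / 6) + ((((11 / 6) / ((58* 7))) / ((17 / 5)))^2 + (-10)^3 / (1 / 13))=-22294398668975 / 1714953744 + 196* sqrt(5) / 5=-12912.35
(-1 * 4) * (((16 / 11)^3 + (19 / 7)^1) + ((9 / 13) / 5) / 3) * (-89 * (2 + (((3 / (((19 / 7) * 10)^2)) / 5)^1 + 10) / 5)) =1135940060487528 / 136639628125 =8313.40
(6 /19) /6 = 1 /19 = 0.05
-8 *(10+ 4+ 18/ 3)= -160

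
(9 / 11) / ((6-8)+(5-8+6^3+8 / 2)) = 9 / 2365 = 0.00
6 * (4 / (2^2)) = 6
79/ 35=2.26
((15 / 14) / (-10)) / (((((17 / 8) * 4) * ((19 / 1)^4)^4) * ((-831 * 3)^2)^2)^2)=-1 / 83708216054529139668268835387695316436883477359157058806400173092248301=-0.00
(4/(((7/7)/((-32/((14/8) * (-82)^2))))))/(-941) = 128/11072747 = 0.00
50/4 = 25/2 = 12.50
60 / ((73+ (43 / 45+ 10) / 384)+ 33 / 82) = 42508800 / 52024373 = 0.82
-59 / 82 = -0.72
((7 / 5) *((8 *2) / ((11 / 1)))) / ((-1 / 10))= -224 / 11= -20.36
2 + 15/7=29/7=4.14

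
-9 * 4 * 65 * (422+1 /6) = -987870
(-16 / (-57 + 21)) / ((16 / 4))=1 / 9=0.11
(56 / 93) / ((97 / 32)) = 1792 / 9021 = 0.20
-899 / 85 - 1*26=-3109 / 85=-36.58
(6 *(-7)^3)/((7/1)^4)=-6/7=-0.86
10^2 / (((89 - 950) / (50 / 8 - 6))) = -25 / 861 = -0.03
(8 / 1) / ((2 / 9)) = 36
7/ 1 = 7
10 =10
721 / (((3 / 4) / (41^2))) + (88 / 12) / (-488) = 1182912965 / 732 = 1616001.32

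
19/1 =19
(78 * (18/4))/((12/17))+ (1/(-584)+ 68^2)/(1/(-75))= -202240731/584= -346302.62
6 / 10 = 3 / 5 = 0.60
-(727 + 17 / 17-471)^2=-66049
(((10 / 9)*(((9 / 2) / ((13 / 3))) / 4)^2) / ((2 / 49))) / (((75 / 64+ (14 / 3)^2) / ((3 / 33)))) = 178605 / 24574121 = 0.01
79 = 79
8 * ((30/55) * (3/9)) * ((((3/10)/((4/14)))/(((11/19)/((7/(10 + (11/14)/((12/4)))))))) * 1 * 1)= 469224/260755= 1.80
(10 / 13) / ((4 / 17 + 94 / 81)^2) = 9480645 / 24011546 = 0.39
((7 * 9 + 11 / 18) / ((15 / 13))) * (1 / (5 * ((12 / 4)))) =2977 / 810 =3.68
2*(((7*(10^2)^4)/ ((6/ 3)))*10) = 7000000000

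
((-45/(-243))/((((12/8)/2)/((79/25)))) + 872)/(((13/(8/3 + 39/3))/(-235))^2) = 8624250605780/123201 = 70001465.94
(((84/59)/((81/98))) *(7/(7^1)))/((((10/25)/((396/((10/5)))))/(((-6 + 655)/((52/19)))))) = 7885570/39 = 202194.10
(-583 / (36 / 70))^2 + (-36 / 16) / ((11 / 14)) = 4579994069 / 3564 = 1285071.29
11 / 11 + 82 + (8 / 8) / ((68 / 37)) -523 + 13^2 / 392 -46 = -485.02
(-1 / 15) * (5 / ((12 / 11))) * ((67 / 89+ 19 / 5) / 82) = -11143 / 656820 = -0.02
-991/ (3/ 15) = -4955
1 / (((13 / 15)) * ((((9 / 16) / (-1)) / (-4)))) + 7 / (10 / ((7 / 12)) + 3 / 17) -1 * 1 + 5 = 337841 / 26793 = 12.61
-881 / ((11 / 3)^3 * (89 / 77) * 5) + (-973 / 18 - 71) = -124202257 / 969210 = -128.15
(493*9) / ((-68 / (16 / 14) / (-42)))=3132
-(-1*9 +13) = -4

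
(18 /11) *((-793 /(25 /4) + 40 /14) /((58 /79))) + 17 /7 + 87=-10439194 /55825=-187.00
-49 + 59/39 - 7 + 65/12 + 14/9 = -47.51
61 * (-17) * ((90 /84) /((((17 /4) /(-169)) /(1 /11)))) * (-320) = -98966400 /77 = -1285277.92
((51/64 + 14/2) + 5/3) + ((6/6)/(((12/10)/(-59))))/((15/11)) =-15317/576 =-26.59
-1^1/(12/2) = -1/6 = -0.17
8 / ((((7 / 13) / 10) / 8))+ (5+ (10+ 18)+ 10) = 8621 / 7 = 1231.57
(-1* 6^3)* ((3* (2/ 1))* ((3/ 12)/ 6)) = -54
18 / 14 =9 / 7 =1.29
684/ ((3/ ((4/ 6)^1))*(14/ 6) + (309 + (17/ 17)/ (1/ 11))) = 1368/ 661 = 2.07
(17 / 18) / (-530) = -17 / 9540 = -0.00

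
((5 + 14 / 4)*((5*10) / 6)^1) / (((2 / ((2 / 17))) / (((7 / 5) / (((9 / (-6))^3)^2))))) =1120 / 2187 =0.51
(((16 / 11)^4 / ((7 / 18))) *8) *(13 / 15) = 40894464 / 512435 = 79.80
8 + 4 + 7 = 19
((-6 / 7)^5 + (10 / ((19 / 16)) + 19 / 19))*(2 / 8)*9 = 25746381 / 1277332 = 20.16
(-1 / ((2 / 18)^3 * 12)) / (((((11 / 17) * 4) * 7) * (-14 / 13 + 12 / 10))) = -27.24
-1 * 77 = -77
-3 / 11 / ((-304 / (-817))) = -129 / 176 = -0.73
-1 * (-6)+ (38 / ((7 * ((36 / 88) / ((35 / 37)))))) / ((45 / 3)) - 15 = -8155 / 999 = -8.16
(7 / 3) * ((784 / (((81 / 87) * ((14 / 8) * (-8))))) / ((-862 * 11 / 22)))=11368 / 34911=0.33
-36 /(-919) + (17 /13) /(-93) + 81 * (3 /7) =270185560 /7777497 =34.74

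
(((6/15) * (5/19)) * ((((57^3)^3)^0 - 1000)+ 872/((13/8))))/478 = -6011/59033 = -0.10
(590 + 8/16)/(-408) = -1181/816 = -1.45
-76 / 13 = -5.85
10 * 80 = 800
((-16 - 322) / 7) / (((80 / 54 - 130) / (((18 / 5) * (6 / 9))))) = 54756 / 60725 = 0.90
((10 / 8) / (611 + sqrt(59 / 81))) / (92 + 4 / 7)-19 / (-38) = 483844457 / 967646144-35 * sqrt(59) / 8708815296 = 0.50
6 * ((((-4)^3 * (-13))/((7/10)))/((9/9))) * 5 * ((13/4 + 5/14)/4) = 1575600/49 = 32155.10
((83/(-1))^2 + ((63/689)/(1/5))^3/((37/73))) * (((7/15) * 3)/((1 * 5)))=1928.97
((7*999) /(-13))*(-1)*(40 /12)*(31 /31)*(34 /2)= 30482.31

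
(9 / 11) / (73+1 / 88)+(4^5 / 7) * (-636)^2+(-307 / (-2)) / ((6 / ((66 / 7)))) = 760363123519 / 12850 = 59172227.51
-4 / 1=-4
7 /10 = 0.70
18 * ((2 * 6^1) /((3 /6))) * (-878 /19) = -379296 /19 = -19962.95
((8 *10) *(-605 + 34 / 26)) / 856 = -56.42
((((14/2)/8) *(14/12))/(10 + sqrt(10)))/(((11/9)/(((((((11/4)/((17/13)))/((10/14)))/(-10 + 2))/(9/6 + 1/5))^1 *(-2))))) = 4459/110976-4459 *sqrt(10)/1109760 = 0.03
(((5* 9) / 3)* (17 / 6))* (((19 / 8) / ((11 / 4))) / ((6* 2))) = 1615 / 528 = 3.06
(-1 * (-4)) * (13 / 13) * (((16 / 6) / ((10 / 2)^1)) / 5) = 32 / 75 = 0.43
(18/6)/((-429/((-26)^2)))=-52/11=-4.73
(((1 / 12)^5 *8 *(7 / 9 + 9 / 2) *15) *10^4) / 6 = 296875 / 69984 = 4.24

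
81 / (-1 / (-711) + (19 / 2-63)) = -115182 / 76075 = -1.51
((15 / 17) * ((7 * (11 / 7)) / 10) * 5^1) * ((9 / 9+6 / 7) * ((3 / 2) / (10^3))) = 1287 / 95200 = 0.01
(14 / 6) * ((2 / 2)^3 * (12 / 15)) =28 / 15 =1.87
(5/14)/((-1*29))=-5/406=-0.01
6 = 6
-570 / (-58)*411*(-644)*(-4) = 10404819.31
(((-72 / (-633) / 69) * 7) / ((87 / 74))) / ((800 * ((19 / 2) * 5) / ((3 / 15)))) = 259 / 5013755625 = 0.00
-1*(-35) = 35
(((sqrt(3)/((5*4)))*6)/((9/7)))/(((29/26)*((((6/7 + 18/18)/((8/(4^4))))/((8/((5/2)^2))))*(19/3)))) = 49*sqrt(3)/68875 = 0.00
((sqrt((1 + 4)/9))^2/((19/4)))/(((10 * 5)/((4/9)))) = 8/7695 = 0.00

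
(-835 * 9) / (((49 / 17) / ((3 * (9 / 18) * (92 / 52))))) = -8815095 / 1274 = -6919.23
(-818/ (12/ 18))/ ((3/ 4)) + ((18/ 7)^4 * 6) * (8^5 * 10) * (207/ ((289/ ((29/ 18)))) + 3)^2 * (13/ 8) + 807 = 201315210919811/ 83521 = 2410354412.90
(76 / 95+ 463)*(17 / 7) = 39423 / 35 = 1126.37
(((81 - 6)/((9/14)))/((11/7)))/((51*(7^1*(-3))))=-0.07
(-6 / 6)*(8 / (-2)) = 4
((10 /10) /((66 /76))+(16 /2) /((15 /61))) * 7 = 38906 /165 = 235.79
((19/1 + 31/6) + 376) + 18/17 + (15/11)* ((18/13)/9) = 5855335/14586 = 401.44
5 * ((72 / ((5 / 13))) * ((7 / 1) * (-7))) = -45864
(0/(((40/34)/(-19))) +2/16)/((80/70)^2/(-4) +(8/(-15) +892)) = 735/5239904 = 0.00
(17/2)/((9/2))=17/9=1.89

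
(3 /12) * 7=7 /4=1.75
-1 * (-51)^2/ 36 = -72.25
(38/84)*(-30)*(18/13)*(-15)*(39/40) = 7695/28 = 274.82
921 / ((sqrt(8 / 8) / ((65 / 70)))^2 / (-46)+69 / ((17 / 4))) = 60858759 / 1071146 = 56.82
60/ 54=10/ 9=1.11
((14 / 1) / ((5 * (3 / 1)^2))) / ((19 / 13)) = 182 / 855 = 0.21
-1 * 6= -6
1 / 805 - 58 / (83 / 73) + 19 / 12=-39629959 / 801780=-49.43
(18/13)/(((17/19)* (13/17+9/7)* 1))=1197/1586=0.75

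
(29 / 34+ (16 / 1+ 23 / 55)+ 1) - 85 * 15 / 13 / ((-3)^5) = 36772601 / 1969110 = 18.67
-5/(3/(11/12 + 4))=-295/36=-8.19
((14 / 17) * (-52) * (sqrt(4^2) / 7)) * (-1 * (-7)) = -171.29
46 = 46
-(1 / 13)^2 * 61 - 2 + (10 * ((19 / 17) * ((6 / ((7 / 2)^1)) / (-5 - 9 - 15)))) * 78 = -31431909 / 583219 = -53.89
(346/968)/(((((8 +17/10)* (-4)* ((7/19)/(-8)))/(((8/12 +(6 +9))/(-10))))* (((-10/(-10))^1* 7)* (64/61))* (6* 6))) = -9423829/7950362112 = -0.00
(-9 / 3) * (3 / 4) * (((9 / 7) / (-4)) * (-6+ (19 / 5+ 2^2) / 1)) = 729 / 560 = 1.30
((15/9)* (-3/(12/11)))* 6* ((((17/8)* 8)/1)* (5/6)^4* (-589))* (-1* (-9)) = 344196875/288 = 1195128.04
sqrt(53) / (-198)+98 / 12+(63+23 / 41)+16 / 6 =18301 / 246 -sqrt(53) / 198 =74.36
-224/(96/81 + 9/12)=-24192/209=-115.75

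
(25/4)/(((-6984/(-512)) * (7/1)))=400/6111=0.07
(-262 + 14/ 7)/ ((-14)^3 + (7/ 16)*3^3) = 0.10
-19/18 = -1.06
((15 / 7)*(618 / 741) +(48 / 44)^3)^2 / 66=8402854775334 / 58255747961411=0.14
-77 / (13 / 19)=-1463 / 13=-112.54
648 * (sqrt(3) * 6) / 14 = 1944 * sqrt(3) / 7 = 481.02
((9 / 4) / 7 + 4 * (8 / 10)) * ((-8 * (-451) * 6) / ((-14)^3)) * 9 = -6003261 / 24010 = -250.03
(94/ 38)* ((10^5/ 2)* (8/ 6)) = 9400000/ 57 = 164912.28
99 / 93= 33 / 31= 1.06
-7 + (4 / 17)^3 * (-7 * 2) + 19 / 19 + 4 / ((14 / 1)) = -202792 / 34391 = -5.90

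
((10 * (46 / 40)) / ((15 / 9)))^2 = 4761 / 100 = 47.61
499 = 499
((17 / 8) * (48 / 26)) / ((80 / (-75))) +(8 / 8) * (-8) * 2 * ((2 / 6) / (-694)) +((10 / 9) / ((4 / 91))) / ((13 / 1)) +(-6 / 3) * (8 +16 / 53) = -631048139 / 34427952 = -18.33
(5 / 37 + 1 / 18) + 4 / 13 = 4315 / 8658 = 0.50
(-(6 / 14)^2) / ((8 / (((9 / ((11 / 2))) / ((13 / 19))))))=-1539 / 28028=-0.05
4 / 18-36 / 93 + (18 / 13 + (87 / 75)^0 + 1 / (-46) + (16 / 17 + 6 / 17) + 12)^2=7063646998943 / 28833968124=244.98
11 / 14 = 0.79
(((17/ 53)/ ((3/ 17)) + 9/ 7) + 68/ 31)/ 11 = 182758/ 379533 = 0.48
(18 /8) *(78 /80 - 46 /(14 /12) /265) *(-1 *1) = -110349 /59360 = -1.86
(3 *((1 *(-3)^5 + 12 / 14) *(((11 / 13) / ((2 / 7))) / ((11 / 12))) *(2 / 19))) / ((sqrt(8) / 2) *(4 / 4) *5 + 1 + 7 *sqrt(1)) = -244080 / 1729 + 152550 *sqrt(2) / 1729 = -16.39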